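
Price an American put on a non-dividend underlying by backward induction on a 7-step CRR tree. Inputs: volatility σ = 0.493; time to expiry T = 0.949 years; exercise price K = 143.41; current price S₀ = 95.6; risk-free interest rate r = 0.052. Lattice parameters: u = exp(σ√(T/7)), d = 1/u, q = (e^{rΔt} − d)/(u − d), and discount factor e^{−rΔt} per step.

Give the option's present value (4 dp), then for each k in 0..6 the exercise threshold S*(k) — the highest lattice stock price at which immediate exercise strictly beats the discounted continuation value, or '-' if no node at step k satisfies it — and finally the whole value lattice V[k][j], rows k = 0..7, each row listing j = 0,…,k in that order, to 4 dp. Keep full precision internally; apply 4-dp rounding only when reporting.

params: Δt=0.13557 u=1.19904 d=0.83400 q=0.47412 e^(-rΔt)=0.99298
t_7 payoffs: 116.5802 104.8367 87.9532 63.6797 28.7816 0.0000 0.0000 0.0000
t_6: node(6,0) S=32.1701 payoff=111.2399 vs cont=110.2325 → 111.2399 [stop]  node(6,1) S=46.2509 payoff=97.1591 vs cont=96.1516 → 97.1591 [stop]  node(6,2) S=66.4950 payoff=76.9150 vs cont=75.9075 → 76.9150 [stop]  node(6,3) S=95.6000 payoff=47.8100 vs cont=46.8026 → 47.8100 [stop]  node(6,4) S=137.4442 payoff=5.9658 vs cont=15.0292 → 15.0292 [wait]  node(6,5) S=197.6037 payoff=0.0000 vs cont=0.0000 → 0.0000 [wait]  node(6,6) S=284.0951 payoff=0.0000 vs cont=0.0000 → 0.0000 [wait]  ⇒ S*(6)=95.6000
t_5: node(5,0) S=38.5733 payoff=104.8367 vs cont=103.8293 → 104.8367 [stop]  node(5,1) S=55.4568 payoff=87.9532 vs cont=86.9457 → 87.9532 [stop]  node(5,2) S=79.7303 payoff=63.6797 vs cont=62.6722 → 63.6797 [stop]  node(5,3) S=114.6284 payoff=28.7816 vs cont=32.0412 → 32.0412 [wait]  node(5,4) S=164.8014 payoff=0.0000 vs cont=7.8480 → 7.8480 [wait]  node(5,5) S=236.9351 payoff=0.0000 vs cont=0.0000 → 0.0000 [wait]  ⇒ S*(5)=79.7303
t_4: node(4,0) S=46.2509 payoff=97.1591 vs cont=96.1516 → 97.1591 [stop]  node(4,1) S=66.4950 payoff=76.9150 vs cont=75.9075 → 76.9150 [stop]  node(4,2) S=95.6000 payoff=47.8100 vs cont=48.3371 → 48.3371 [wait]  node(4,3) S=137.4442 payoff=5.9658 vs cont=20.4261 → 20.4261 [wait]  node(4,4) S=197.6037 payoff=0.0000 vs cont=4.0981 → 4.0981 [wait]  ⇒ S*(4)=66.4950
t_3: node(3,0) S=55.4568 payoff=87.9532 vs cont=86.9457 → 87.9532 [stop]  node(3,1) S=79.7303 payoff=63.6797 vs cont=62.9204 → 63.6797 [stop]  node(3,2) S=114.6284 payoff=28.7816 vs cont=34.8573 → 34.8573 [wait]  node(3,3) S=164.8014 payoff=0.0000 vs cont=12.5955 → 12.5955 [wait]  ⇒ S*(3)=79.7303
t_2: node(2,0) S=66.4950 payoff=76.9150 vs cont=75.9075 → 76.9150 [stop]  node(2,1) S=95.6000 payoff=47.8100 vs cont=49.6629 → 49.6629 [wait]  node(2,2) S=137.4442 payoff=5.9658 vs cont=24.1317 → 24.1317 [wait]  ⇒ S*(2)=66.4950
t_1: node(1,0) S=79.7303 payoff=63.6797 vs cont=63.5446 → 63.6797 [stop]  node(1,1) S=114.6284 payoff=28.7816 vs cont=37.2941 → 37.2941 [wait]  ⇒ S*(1)=79.7303
t_0: node(0,0) S=95.6000 payoff=47.8100 vs cont=50.8102 → 50.8102 [wait]  ⇒ S*(0)=-

price = 50.8102
boundary = - 79.7303 66.4950 79.7303 66.4950 79.7303 95.6000
tree:
50.8102
63.6797 37.2941
76.9150 49.6629 24.1317
87.9532 63.6797 34.8573 12.5955
97.1591 76.9150 48.3371 20.4261 4.0981
104.8367 87.9532 63.6797 32.0412 7.8480 0.0000
111.2399 97.1591 76.9150 47.8100 15.0292 0.0000 0.0000
116.5802 104.8367 87.9532 63.6797 28.7816 0.0000 0.0000 0.0000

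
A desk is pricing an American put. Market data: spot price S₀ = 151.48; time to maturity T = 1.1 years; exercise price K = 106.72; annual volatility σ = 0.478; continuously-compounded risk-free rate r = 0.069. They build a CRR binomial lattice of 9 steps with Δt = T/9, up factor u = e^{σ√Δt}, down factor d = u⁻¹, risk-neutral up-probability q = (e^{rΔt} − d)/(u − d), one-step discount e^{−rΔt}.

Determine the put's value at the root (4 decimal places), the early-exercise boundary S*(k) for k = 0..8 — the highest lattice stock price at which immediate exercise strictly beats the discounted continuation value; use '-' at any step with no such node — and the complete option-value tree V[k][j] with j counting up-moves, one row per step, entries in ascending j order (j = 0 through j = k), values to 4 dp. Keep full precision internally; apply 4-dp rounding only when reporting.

price = 7.2694
boundary = - - - - - 65.6871 55.5783 65.6871 77.6346
tree:
7.2694
10.8681 3.5531
15.8666 5.7196 1.3014
22.5315 9.0260 2.2884 0.2700
30.9792 13.9032 3.9749 0.5272 0.0000
41.0329 20.7837 6.7978 1.0294 0.0000 0.0000
51.1417 29.9178 11.3919 2.0100 0.0000 0.0000 0.0000
59.6949 41.0329 18.5699 3.9248 0.0000 0.0000 0.0000 0.0000
66.9317 51.1417 29.0854 7.6639 0.0000 0.0000 0.0000 0.0000 0.0000
73.0549 59.6949 41.0329 14.9649 0.0000 0.0000 0.0000 0.0000 0.0000 0.0000

Δt=0.12222  u=1.18188  d=0.84611  q=0.48354  discount=0.99160
step 9 (expiry): payoffs max(K−S,0) = 73.0549 59.6949 41.0329 14.9649 0.0000 0.0000 0.0000 0.0000 0.0000 0.0000
step 8: (k=8,j=0): S=39.7883, (K−S)⁺=66.9317, hold=66.0355 ⇒ V=66.9317 exercise | (k=8,j=1): S=55.5783, (K−S)⁺=51.1417, hold=50.2455 ⇒ V=51.1417 exercise | (k=8,j=2): S=77.6346, (K−S)⁺=29.0854, hold=28.1892 ⇒ V=29.0854 exercise | (k=8,j=3): S=108.4439, (K−S)⁺=0.0000, hold=7.6639 ⇒ V=7.6639 continue | (k=8,j=4): S=151.4800, (K−S)⁺=0.0000, hold=0.0000 ⇒ V=0.0000 continue | (k=8,j=5): S=211.5950, (K−S)⁺=0.0000, hold=0.0000 ⇒ V=0.0000 continue | (k=8,j=6): S=295.5667, (K−S)⁺=0.0000, hold=0.0000 ⇒ V=0.0000 continue | (k=8,j=7): S=412.8626, (K−S)⁺=0.0000, hold=0.0000 ⇒ V=0.0000 continue | (k=8,j=8): S=576.7075, (K−S)⁺=0.0000, hold=0.0000 ⇒ V=0.0000 continue  boundary S*=77.6346
step 7: (k=7,j=0): S=47.0251, (K−S)⁺=59.6949, hold=58.7986 ⇒ V=59.6949 exercise | (k=7,j=1): S=65.6871, (K−S)⁺=41.0329, hold=40.1367 ⇒ V=41.0329 exercise | (k=7,j=2): S=91.7551, (K−S)⁺=14.9649, hold=18.5699 ⇒ V=18.5699 continue | (k=7,j=3): S=128.1682, (K−S)⁺=0.0000, hold=3.9248 ⇒ V=3.9248 continue | (k=7,j=4): S=179.0319, (K−S)⁺=0.0000, hold=0.0000 ⇒ V=0.0000 continue | (k=7,j=5): S=250.0808, (K−S)⁺=0.0000, hold=0.0000 ⇒ V=0.0000 continue | (k=7,j=6): S=349.3257, (K−S)⁺=0.0000, hold=0.0000 ⇒ V=0.0000 continue | (k=7,j=7): S=487.9559, (K−S)⁺=0.0000, hold=0.0000 ⇒ V=0.0000 continue  boundary S*=65.6871
step 6: (k=6,j=0): S=55.5783, (K−S)⁺=51.1417, hold=50.2455 ⇒ V=51.1417 exercise | (k=6,j=1): S=77.6346, (K−S)⁺=29.0854, hold=29.9178 ⇒ V=29.9178 continue | (k=6,j=2): S=108.4439, (K−S)⁺=0.0000, hold=11.3919 ⇒ V=11.3919 continue | (k=6,j=3): S=151.4800, (K−S)⁺=0.0000, hold=2.0100 ⇒ V=2.0100 continue | (k=6,j=4): S=211.5950, (K−S)⁺=0.0000, hold=0.0000 ⇒ V=0.0000 continue | (k=6,j=5): S=295.5667, (K−S)⁺=0.0000, hold=0.0000 ⇒ V=0.0000 continue | (k=6,j=6): S=412.8626, (K−S)⁺=0.0000, hold=0.0000 ⇒ V=0.0000 continue  boundary S*=55.5783
step 5: (k=5,j=0): S=65.6871, (K−S)⁺=41.0329, hold=40.5358 ⇒ V=41.0329 exercise | (k=5,j=1): S=91.7551, (K−S)⁺=14.9649, hold=20.7837 ⇒ V=20.7837 continue | (k=5,j=2): S=128.1682, (K−S)⁺=0.0000, hold=6.7978 ⇒ V=6.7978 continue | (k=5,j=3): S=179.0319, (K−S)⁺=0.0000, hold=1.0294 ⇒ V=1.0294 continue | (k=5,j=4): S=250.0808, (K−S)⁺=0.0000, hold=0.0000 ⇒ V=0.0000 continue | (k=5,j=5): S=349.3257, (K−S)⁺=0.0000, hold=0.0000 ⇒ V=0.0000 continue  boundary S*=65.6871
step 4: (k=4,j=0): S=77.6346, (K−S)⁺=29.0854, hold=30.9792 ⇒ V=30.9792 continue | (k=4,j=1): S=108.4439, (K−S)⁺=0.0000, hold=13.9032 ⇒ V=13.9032 continue | (k=4,j=2): S=151.4800, (K−S)⁺=0.0000, hold=3.9749 ⇒ V=3.9749 continue | (k=4,j=3): S=211.5950, (K−S)⁺=0.0000, hold=0.5272 ⇒ V=0.5272 continue | (k=4,j=4): S=295.5667, (K−S)⁺=0.0000, hold=0.0000 ⇒ V=0.0000 continue  boundary S*=-
step 3: (k=3,j=0): S=91.7551, (K−S)⁺=14.9649, hold=22.5315 ⇒ V=22.5315 continue | (k=3,j=1): S=128.1682, (K−S)⁺=0.0000, hold=9.0260 ⇒ V=9.0260 continue | (k=3,j=2): S=179.0319, (K−S)⁺=0.0000, hold=2.2884 ⇒ V=2.2884 continue | (k=3,j=3): S=250.0808, (K−S)⁺=0.0000, hold=0.2700 ⇒ V=0.2700 continue  boundary S*=-
step 2: (k=2,j=0): S=108.4439, (K−S)⁺=0.0000, hold=15.8666 ⇒ V=15.8666 continue | (k=2,j=1): S=151.4800, (K−S)⁺=0.0000, hold=5.7196 ⇒ V=5.7196 continue | (k=2,j=2): S=211.5950, (K−S)⁺=0.0000, hold=1.3014 ⇒ V=1.3014 continue  boundary S*=-
step 1: (k=1,j=0): S=128.1682, (K−S)⁺=0.0000, hold=10.8681 ⇒ V=10.8681 continue | (k=1,j=1): S=179.0319, (K−S)⁺=0.0000, hold=3.5531 ⇒ V=3.5531 continue  boundary S*=-
step 0: (k=0,j=0): S=151.4800, (K−S)⁺=0.0000, hold=7.2694 ⇒ V=7.2694 continue  boundary S*=-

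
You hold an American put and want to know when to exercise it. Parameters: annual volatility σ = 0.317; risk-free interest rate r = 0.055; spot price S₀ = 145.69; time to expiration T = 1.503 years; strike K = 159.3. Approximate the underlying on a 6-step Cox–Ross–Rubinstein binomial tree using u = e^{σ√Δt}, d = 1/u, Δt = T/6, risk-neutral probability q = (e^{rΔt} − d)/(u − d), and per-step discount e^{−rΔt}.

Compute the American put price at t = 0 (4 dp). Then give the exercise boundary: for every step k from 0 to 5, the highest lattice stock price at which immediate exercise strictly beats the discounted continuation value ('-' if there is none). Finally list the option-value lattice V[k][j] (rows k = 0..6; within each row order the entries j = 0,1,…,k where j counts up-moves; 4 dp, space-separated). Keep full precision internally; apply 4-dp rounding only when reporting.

params: Δt=0.25050 u=1.17194 d=0.85329 q=0.50395 e^(-rΔt)=0.98632
t_6 payoffs: 103.0655 82.0654 53.2231 13.6100 0.0000 0.0000 0.0000
t_5: node(5,0) S=65.9033 payoff=93.3967 vs cont=91.2170 → 93.3967 [stop]  node(5,1) S=90.5141 payoff=68.7859 vs cont=66.6062 → 68.7859 [stop]  node(5,2) S=124.3155 payoff=34.9845 vs cont=32.8048 → 34.9845 [stop]  node(5,3) S=170.7396 payoff=0.0000 vs cont=6.6588 → 6.6588 [wait]  node(5,4) S=234.5002 payoff=0.0000 vs cont=0.0000 → 0.0000 [wait]  node(5,5) S=322.0714 payoff=0.0000 vs cont=0.0000 → 0.0000 [wait]  ⇒ S*(5)=124.3155
t_4: node(4,0) S=77.2346 payoff=82.0654 vs cont=79.8857 → 82.0654 [stop]  node(4,1) S=106.0769 payoff=53.2231 vs cont=51.0434 → 53.2231 [stop]  node(4,2) S=145.6900 payoff=13.6100 vs cont=20.4263 → 20.4263 [wait]  node(4,3) S=200.0961 payoff=0.0000 vs cont=3.2579 → 3.2579 [wait]  node(4,4) S=274.8196 payoff=0.0000 vs cont=0.0000 → 0.0000 [wait]  ⇒ S*(4)=106.0769
t_3: node(3,0) S=90.5141 payoff=68.7859 vs cont=66.6062 → 68.7859 [stop]  node(3,1) S=124.3155 payoff=34.9845 vs cont=36.1929 → 36.1929 [wait]  node(3,2) S=170.7396 payoff=0.0000 vs cont=11.6131 → 11.6131 [wait]  node(3,3) S=234.5002 payoff=0.0000 vs cont=1.5939 → 1.5939 [wait]  ⇒ S*(3)=90.5141
t_2: node(2,0) S=106.0769 payoff=53.2231 vs cont=51.6440 → 53.2231 [stop]  node(2,1) S=145.6900 payoff=13.6100 vs cont=23.4800 → 23.4800 [wait]  node(2,2) S=200.0961 payoff=0.0000 vs cont=6.4741 → 6.4741 [wait]  ⇒ S*(2)=106.0769
t_1: node(1,0) S=124.3155 payoff=34.9845 vs cont=37.7108 → 37.7108 [wait]  node(1,1) S=170.7396 payoff=0.0000 vs cont=14.7058 → 14.7058 [wait]  ⇒ S*(1)=-
t_0: node(0,0) S=145.6900 payoff=13.6100 vs cont=25.7599 → 25.7599 [wait]  ⇒ S*(0)=-

price = 25.7599
boundary = - - 106.0769 90.5141 106.0769 124.3155
tree:
25.7599
37.7108 14.7058
53.2231 23.4800 6.4741
68.7859 36.1929 11.6131 1.5939
82.0654 53.2231 20.4263 3.2579 0.0000
93.3967 68.7859 34.9845 6.6588 0.0000 0.0000
103.0655 82.0654 53.2231 13.6100 0.0000 0.0000 0.0000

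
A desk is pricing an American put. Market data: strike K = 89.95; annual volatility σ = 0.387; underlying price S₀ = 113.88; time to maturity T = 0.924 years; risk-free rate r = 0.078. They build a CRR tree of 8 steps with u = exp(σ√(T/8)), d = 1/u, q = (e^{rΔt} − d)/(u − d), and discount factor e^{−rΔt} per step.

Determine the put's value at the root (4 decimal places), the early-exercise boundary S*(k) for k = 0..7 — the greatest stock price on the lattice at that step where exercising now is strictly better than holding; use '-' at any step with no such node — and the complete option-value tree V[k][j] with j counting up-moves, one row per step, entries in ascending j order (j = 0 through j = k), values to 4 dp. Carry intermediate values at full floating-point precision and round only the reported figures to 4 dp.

Δt=0.11550  u=1.14056  d=0.87676  q=0.50147  discount=0.99103
step 8 (expiry): payoffs max(K−S,0) = 50.1861 38.2216 22.6572 2.4097 0.0000 0.0000 0.0000 0.0000 0.0000
step 7: (k=7,j=0): S=45.3533, (K−S)⁺=44.5967, hold=43.7899 ⇒ V=44.5967 exercise | (k=7,j=1): S=58.9996, (K−S)⁺=30.9504, hold=30.1437 ⇒ V=30.9504 exercise | (k=7,j=2): S=76.7517, (K−S)⁺=13.1983, hold=12.3915 ⇒ V=13.1983 exercise | (k=7,j=3): S=99.8453, (K−S)⁺=0.0000, hold=1.1905 ⇒ V=1.1905 continue | (k=7,j=4): S=129.8875, (K−S)⁺=0.0000, hold=0.0000 ⇒ V=0.0000 continue | (k=7,j=5): S=168.9689, (K−S)⁺=0.0000, hold=0.0000 ⇒ V=0.0000 continue | (k=7,j=6): S=219.8094, (K−S)⁺=0.0000, hold=0.0000 ⇒ V=0.0000 continue | (k=7,j=7): S=285.9471, (K−S)⁺=0.0000, hold=0.0000 ⇒ V=0.0000 continue  boundary S*=76.7517
step 6: (k=6,j=0): S=51.7284, (K−S)⁺=38.2216, hold=37.4149 ⇒ V=38.2216 exercise | (k=6,j=1): S=67.2928, (K−S)⁺=22.6572, hold=21.8505 ⇒ V=22.6572 exercise | (k=6,j=2): S=87.5403, (K−S)⁺=2.4097, hold=7.1124 ⇒ V=7.1124 continue | (k=6,j=3): S=113.8800, (K−S)⁺=0.0000, hold=0.5882 ⇒ V=0.5882 continue | (k=6,j=4): S=148.1450, (K−S)⁺=0.0000, hold=0.0000 ⇒ V=0.0000 continue | (k=6,j=5): S=192.7198, (K−S)⁺=0.0000, hold=0.0000 ⇒ V=0.0000 continue | (k=6,j=6): S=250.7067, (K−S)⁺=0.0000, hold=0.0000 ⇒ V=0.0000 continue  boundary S*=67.2928
step 5: (k=5,j=0): S=58.9996, (K−S)⁺=30.9504, hold=30.1437 ⇒ V=30.9504 exercise | (k=5,j=1): S=76.7517, (K−S)⁺=13.1983, hold=14.7286 ⇒ V=14.7286 continue | (k=5,j=2): S=99.8453, (K−S)⁺=0.0000, hold=3.8062 ⇒ V=3.8062 continue | (k=5,j=3): S=129.8875, (K−S)⁺=0.0000, hold=0.2906 ⇒ V=0.2906 continue | (k=5,j=4): S=168.9689, (K−S)⁺=0.0000, hold=0.0000 ⇒ V=0.0000 continue | (k=5,j=5): S=219.8094, (K−S)⁺=0.0000, hold=0.0000 ⇒ V=0.0000 continue  boundary S*=58.9996
step 4: (k=4,j=0): S=67.2928, (K−S)⁺=22.6572, hold=22.6111 ⇒ V=22.6572 exercise | (k=4,j=1): S=87.5403, (K−S)⁺=2.4097, hold=9.1684 ⇒ V=9.1684 continue | (k=4,j=2): S=113.8800, (K−S)⁺=0.0000, hold=2.0249 ⇒ V=2.0249 continue | (k=4,j=3): S=148.1450, (K−S)⁺=0.0000, hold=0.1436 ⇒ V=0.1436 continue | (k=4,j=4): S=192.7198, (K−S)⁺=0.0000, hold=0.0000 ⇒ V=0.0000 continue  boundary S*=67.2928
step 3: (k=3,j=0): S=76.7517, (K−S)⁺=13.1983, hold=15.7504 ⇒ V=15.7504 continue | (k=3,j=1): S=99.8453, (K−S)⁺=0.0000, hold=5.5361 ⇒ V=5.5361 continue | (k=3,j=2): S=129.8875, (K−S)⁺=0.0000, hold=1.0718 ⇒ V=1.0718 continue | (k=3,j=3): S=168.9689, (K−S)⁺=0.0000, hold=0.0709 ⇒ V=0.0709 continue  boundary S*=-
step 2: (k=2,j=0): S=87.5403, (K−S)⁺=2.4097, hold=10.5329 ⇒ V=10.5329 continue | (k=2,j=1): S=113.8800, (K−S)⁺=0.0000, hold=3.2678 ⇒ V=3.2678 continue | (k=2,j=2): S=148.1450, (K−S)⁺=0.0000, hold=0.5648 ⇒ V=0.5648 continue  boundary S*=-
step 1: (k=1,j=0): S=99.8453, (K−S)⁺=0.0000, hold=6.8279 ⇒ V=6.8279 continue | (k=1,j=1): S=129.8875, (K−S)⁺=0.0000, hold=1.8952 ⇒ V=1.8952 continue  boundary S*=-
step 0: (k=0,j=0): S=113.8800, (K−S)⁺=0.0000, hold=4.3152 ⇒ V=4.3152 continue  boundary S*=-

price = 4.3152
boundary = - - - - 67.2928 58.9996 67.2928 76.7517
tree:
4.3152
6.8279 1.8952
10.5329 3.2678 0.5648
15.7504 5.5361 1.0718 0.0709
22.6572 9.1684 2.0249 0.1436 0.0000
30.9504 14.7286 3.8062 0.2906 0.0000 0.0000
38.2216 22.6572 7.1124 0.5882 0.0000 0.0000 0.0000
44.5967 30.9504 13.1983 1.1905 0.0000 0.0000 0.0000 0.0000
50.1861 38.2216 22.6572 2.4097 0.0000 0.0000 0.0000 0.0000 0.0000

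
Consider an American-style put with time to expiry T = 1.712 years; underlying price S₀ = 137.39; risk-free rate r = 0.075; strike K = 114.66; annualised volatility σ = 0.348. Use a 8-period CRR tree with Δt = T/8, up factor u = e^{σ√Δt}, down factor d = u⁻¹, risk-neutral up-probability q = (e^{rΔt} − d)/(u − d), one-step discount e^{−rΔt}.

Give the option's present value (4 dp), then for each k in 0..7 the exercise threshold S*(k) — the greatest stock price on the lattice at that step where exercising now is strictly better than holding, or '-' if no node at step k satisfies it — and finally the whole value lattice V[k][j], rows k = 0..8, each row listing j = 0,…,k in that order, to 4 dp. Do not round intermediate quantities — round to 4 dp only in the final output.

price = 9.0047
boundary = - - - - 72.1598 84.7637 72.1598 84.7637
tree:
9.0047
13.9127 4.5725
20.8971 7.6404 1.7686
30.3718 12.4526 3.2571 0.3939
42.5002 19.6769 5.9033 0.8167 0.0000
53.2301 29.8963 10.4778 1.6932 0.0000 0.0000
62.3644 42.5002 18.0717 3.5106 0.0000 0.0000 0.0000
70.1405 53.2301 29.8963 7.2786 0.0000 0.0000 0.0000 0.0000
76.7604 62.3644 42.5002 15.0908 0.0000 0.0000 0.0000 0.0000 0.0000

Δt=0.21400, u=1.17467, d=0.85130, q=0.50988, disc=e^(-rΔt)=0.98408
k=8 terminal: V=max(K-S,0) → 76.7604 62.3644 42.5002 15.0908 0.0000 0.0000 0.0000 0.0000 0.0000
k=7: j=0 S=44.5195 intr=70.1405 cont=68.3149 V=70.1405[EX]; j=1 S=61.4299 intr=53.2301 cont=51.4045 V=53.2301[EX]; j=2 S=84.7637 intr=29.8963 cont=28.0707 V=29.8963[EX]; j=3 S=116.9607 intr=0.0000 cont=7.2786 V=7.2786[hold]; j=4 S=161.3876 intr=0.0000 cont=0.0000 V=0.0000[hold]; j=5 S=222.6897 intr=0.0000 cont=0.0000 V=0.0000[hold]; j=6 S=307.2771 intr=0.0000 cont=0.0000 V=0.0000[hold]; j=7 S=423.9945 intr=0.0000 cont=0.0000 V=0.0000[hold]  S*(7)=84.7637
k=6: j=0 S=52.2956 intr=62.3644 cont=60.5388 V=62.3644[EX]; j=1 S=72.1598 intr=42.5002 cont=40.6746 V=42.5002[EX]; j=2 S=99.5692 intr=15.0908 cont=18.0717 V=18.0717[hold]; j=3 S=137.3900 intr=0.0000 cont=3.5106 V=3.5106[hold]; j=4 S=189.5768 intr=0.0000 cont=0.0000 V=0.0000[hold]; j=5 S=261.5864 intr=0.0000 cont=0.0000 V=0.0000[hold]; j=6 S=360.9485 intr=0.0000 cont=0.0000 V=0.0000[hold]  S*(6)=72.1598
k=5: j=0 S=61.4299 intr=53.2301 cont=51.4045 V=53.2301[EX]; j=1 S=84.7637 intr=29.8963 cont=29.5663 V=29.8963[EX]; j=2 S=116.9607 intr=0.0000 cont=10.4778 V=10.4778[hold]; j=3 S=161.3876 intr=0.0000 cont=1.6932 V=1.6932[hold]; j=4 S=222.6897 intr=0.0000 cont=0.0000 V=0.0000[hold]; j=5 S=307.2771 intr=0.0000 cont=0.0000 V=0.0000[hold]  S*(5)=84.7637
k=4: j=0 S=72.1598 intr=42.5002 cont=40.6746 V=42.5002[EX]; j=1 S=99.5692 intr=15.0908 cont=19.6769 V=19.6769[hold]; j=2 S=137.3900 intr=0.0000 cont=5.9033 V=5.9033[hold]; j=3 S=189.5768 intr=0.0000 cont=0.8167 V=0.8167[hold]; j=4 S=261.5864 intr=0.0000 cont=0.0000 V=0.0000[hold]  S*(4)=72.1598
k=3: j=0 S=84.7637 intr=29.8963 cont=30.3718 V=30.3718[hold]; j=1 S=116.9607 intr=0.0000 cont=12.4526 V=12.4526[hold]; j=2 S=161.3876 intr=0.0000 cont=3.2571 V=3.2571[hold]; j=3 S=222.6897 intr=0.0000 cont=0.3939 V=0.3939[hold]  S*(3)=-
k=2: j=0 S=99.5692 intr=15.0908 cont=20.8971 V=20.8971[hold]; j=1 S=137.3900 intr=0.0000 cont=7.6404 V=7.6404[hold]; j=2 S=189.5768 intr=0.0000 cont=1.7686 V=1.7686[hold]  S*(2)=-
k=1: j=0 S=116.9607 intr=0.0000 cont=13.9127 V=13.9127[hold]; j=1 S=161.3876 intr=0.0000 cont=4.5725 V=4.5725[hold]  S*(1)=-
k=0: j=0 S=137.3900 intr=0.0000 cont=9.0047 V=9.0047[hold]  S*(0)=-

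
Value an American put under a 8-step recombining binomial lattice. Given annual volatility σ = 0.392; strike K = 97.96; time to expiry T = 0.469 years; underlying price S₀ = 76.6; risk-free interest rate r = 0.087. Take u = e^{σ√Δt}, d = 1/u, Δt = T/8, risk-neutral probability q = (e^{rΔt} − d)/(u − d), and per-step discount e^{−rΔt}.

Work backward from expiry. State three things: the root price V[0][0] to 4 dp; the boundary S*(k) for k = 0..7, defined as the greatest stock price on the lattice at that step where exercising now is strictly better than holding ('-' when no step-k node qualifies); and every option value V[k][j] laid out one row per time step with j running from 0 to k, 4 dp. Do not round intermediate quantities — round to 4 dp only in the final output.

Δt=0.05862  u=1.09956  d=0.90945  q=0.50319  discount=0.99491
step 8 (expiry): payoffs max(K−S,0) = 62.1119 54.6182 45.5581 34.6040 21.3600 5.3475 0.0000 0.0000 0.0000
step 7: (k=7,j=0): S=39.4172, (K−S)⁺=58.5428, hold=58.0444 ⇒ V=58.5428 exercise | (k=7,j=1): S=47.6570, (K−S)⁺=50.3030, hold=49.8046 ⇒ V=50.3030 exercise | (k=7,j=2): S=57.6193, (K−S)⁺=40.3407, hold=39.8424 ⇒ V=40.3407 exercise | (k=7,j=3): S=69.6640, (K−S)⁺=28.2960, hold=27.7976 ⇒ V=28.2960 exercise | (k=7,j=4): S=84.2266, (K−S)⁺=13.7334, hold=13.2351 ⇒ V=13.7334 exercise | (k=7,j=5): S=101.8333, (K−S)⁺=0.0000, hold=2.6432 ⇒ V=2.6432 continue | (k=7,j=6): S=123.1206, (K−S)⁺=0.0000, hold=0.0000 ⇒ V=0.0000 continue | (k=7,j=7): S=148.8577, (K−S)⁺=0.0000, hold=0.0000 ⇒ V=0.0000 continue  boundary S*=84.2266
step 6: (k=6,j=0): S=43.3418, (K−S)⁺=54.6182, hold=54.1199 ⇒ V=54.6182 exercise | (k=6,j=1): S=52.4019, (K−S)⁺=45.5581, hold=45.0597 ⇒ V=45.5581 exercise | (k=6,j=2): S=63.3560, (K−S)⁺=34.6040, hold=34.1056 ⇒ V=34.6040 exercise | (k=6,j=3): S=76.6000, (K−S)⁺=21.3600, hold=20.8616 ⇒ V=21.3600 exercise | (k=6,j=4): S=92.6125, (K−S)⁺=5.3475, hold=8.1115 ⇒ V=8.1115 continue | (k=6,j=5): S=111.9722, (K−S)⁺=0.0000, hold=1.3065 ⇒ V=1.3065 continue | (k=6,j=6): S=135.3789, (K−S)⁺=0.0000, hold=0.0000 ⇒ V=0.0000 continue  boundary S*=76.6000
step 5: (k=5,j=0): S=47.6570, (K−S)⁺=50.3030, hold=49.8046 ⇒ V=50.3030 exercise | (k=5,j=1): S=57.6193, (K−S)⁺=40.3407, hold=39.8424 ⇒ V=40.3407 exercise | (k=5,j=2): S=69.6640, (K−S)⁺=28.2960, hold=27.7976 ⇒ V=28.2960 exercise | (k=5,j=3): S=84.2266, (K−S)⁺=13.7334, hold=14.6188 ⇒ V=14.6188 continue | (k=5,j=4): S=101.8333, (K−S)⁺=0.0000, hold=4.6635 ⇒ V=4.6635 continue | (k=5,j=5): S=123.1206, (K−S)⁺=0.0000, hold=0.6458 ⇒ V=0.6458 continue  boundary S*=69.6640
step 4: (k=4,j=0): S=52.4019, (K−S)⁺=45.5581, hold=45.0597 ⇒ V=45.5581 exercise | (k=4,j=1): S=63.3560, (K−S)⁺=34.6040, hold=34.1056 ⇒ V=34.6040 exercise | (k=4,j=2): S=76.6000, (K−S)⁺=21.3600, hold=21.3049 ⇒ V=21.3600 exercise | (k=4,j=3): S=92.6125, (K−S)⁺=5.3475, hold=9.5605 ⇒ V=9.5605 continue | (k=4,j=4): S=111.9722, (K−S)⁺=0.0000, hold=2.6284 ⇒ V=2.6284 continue  boundary S*=76.6000
step 3: (k=3,j=0): S=57.6193, (K−S)⁺=40.3407, hold=39.8424 ⇒ V=40.3407 exercise | (k=3,j=1): S=69.6640, (K−S)⁺=28.2960, hold=27.7976 ⇒ V=28.2960 exercise | (k=3,j=2): S=84.2266, (K−S)⁺=13.7334, hold=15.3442 ⇒ V=15.3442 continue | (k=3,j=3): S=101.8333, (K−S)⁺=0.0000, hold=6.0415 ⇒ V=6.0415 continue  boundary S*=69.6640
step 2: (k=2,j=0): S=63.3560, (K−S)⁺=34.6040, hold=34.1056 ⇒ V=34.6040 exercise | (k=2,j=1): S=76.6000, (K−S)⁺=21.3600, hold=21.6680 ⇒ V=21.6680 continue | (k=2,j=2): S=92.6125, (K−S)⁺=5.3475, hold=10.6090 ⇒ V=10.6090 continue  boundary S*=63.3560
step 1: (k=1,j=0): S=69.6640, (K−S)⁺=28.2960, hold=27.9519 ⇒ V=28.2960 exercise | (k=1,j=1): S=84.2266, (K−S)⁺=13.7334, hold=16.0213 ⇒ V=16.0213 continue  boundary S*=69.6640
step 0: (k=0,j=0): S=76.6000, (K−S)⁺=21.3600, hold=22.0070 ⇒ V=22.0070 continue  boundary S*=-

price = 22.0070
boundary = - 69.6640 63.3560 69.6640 76.6000 69.6640 76.6000 84.2266
tree:
22.0070
28.2960 16.0213
34.6040 21.6680 10.6090
40.3407 28.2960 15.3442 6.0415
45.5581 34.6040 21.3600 9.5605 2.6284
50.3030 40.3407 28.2960 14.6188 4.6635 0.6458
54.6182 45.5581 34.6040 21.3600 8.1115 1.3065 0.0000
58.5428 50.3030 40.3407 28.2960 13.7334 2.6432 0.0000 0.0000
62.1119 54.6182 45.5581 34.6040 21.3600 5.3475 0.0000 0.0000 0.0000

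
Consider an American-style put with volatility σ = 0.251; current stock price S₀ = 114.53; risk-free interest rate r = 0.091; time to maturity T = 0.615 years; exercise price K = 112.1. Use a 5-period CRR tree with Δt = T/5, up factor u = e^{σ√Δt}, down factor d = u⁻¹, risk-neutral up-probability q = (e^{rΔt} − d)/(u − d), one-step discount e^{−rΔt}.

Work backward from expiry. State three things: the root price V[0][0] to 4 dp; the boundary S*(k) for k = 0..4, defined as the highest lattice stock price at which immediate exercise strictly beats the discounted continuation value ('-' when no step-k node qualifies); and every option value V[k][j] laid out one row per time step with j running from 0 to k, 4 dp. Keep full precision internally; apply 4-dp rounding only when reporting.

price = 5.8601
boundary = - - 96.0413 87.9483 96.0413
tree:
5.8601
9.8924 2.5726
16.0587 4.8843 0.6715
24.1517 9.0282 1.4821 0.0000
31.5627 16.0587 3.2714 0.0000 0.0000
38.3492 24.1517 7.2210 0.0000 0.0000 0.0000

Δt=0.12300  u=1.09202  d=0.91573  q=0.54186  discount=0.98887
step 5 (expiry): payoffs max(K−S,0) = 38.3492 24.1517 7.2210 0.0000 0.0000 0.0000
step 4: (k=4,j=0): S=80.5373, (K−S)⁺=31.5627, hold=30.3150 ⇒ V=31.5627 exercise | (k=4,j=1): S=96.0413, (K−S)⁺=16.0587, hold=14.8109 ⇒ V=16.0587 exercise | (k=4,j=2): S=114.5300, (K−S)⁺=0.0000, hold=3.2714 ⇒ V=3.2714 continue | (k=4,j=3): S=136.5779, (K−S)⁺=0.0000, hold=0.0000 ⇒ V=0.0000 continue | (k=4,j=4): S=162.8701, (K−S)⁺=0.0000, hold=0.0000 ⇒ V=0.0000 continue  boundary S*=96.0413
step 3: (k=3,j=0): S=87.9483, (K−S)⁺=24.1517, hold=22.9039 ⇒ V=24.1517 exercise | (k=3,j=1): S=104.8790, (K−S)⁺=7.2210, hold=9.0282 ⇒ V=9.0282 continue | (k=3,j=2): S=125.0690, (K−S)⁺=0.0000, hold=1.4821 ⇒ V=1.4821 continue | (k=3,j=3): S=149.1458, (K−S)⁺=0.0000, hold=0.0000 ⇒ V=0.0000 continue  boundary S*=87.9483
step 2: (k=2,j=0): S=96.0413, (K−S)⁺=16.0587, hold=15.7793 ⇒ V=16.0587 exercise | (k=2,j=1): S=114.5300, (K−S)⁺=0.0000, hold=4.8843 ⇒ V=4.8843 continue | (k=2,j=2): S=136.5779, (K−S)⁺=0.0000, hold=0.6715 ⇒ V=0.6715 continue  boundary S*=96.0413
step 1: (k=1,j=0): S=104.8790, (K−S)⁺=7.2210, hold=9.8924 ⇒ V=9.8924 continue | (k=1,j=1): S=125.0690, (K−S)⁺=0.0000, hold=2.5726 ⇒ V=2.5726 continue  boundary S*=-
step 0: (k=0,j=0): S=114.5300, (K−S)⁺=0.0000, hold=5.8601 ⇒ V=5.8601 continue  boundary S*=-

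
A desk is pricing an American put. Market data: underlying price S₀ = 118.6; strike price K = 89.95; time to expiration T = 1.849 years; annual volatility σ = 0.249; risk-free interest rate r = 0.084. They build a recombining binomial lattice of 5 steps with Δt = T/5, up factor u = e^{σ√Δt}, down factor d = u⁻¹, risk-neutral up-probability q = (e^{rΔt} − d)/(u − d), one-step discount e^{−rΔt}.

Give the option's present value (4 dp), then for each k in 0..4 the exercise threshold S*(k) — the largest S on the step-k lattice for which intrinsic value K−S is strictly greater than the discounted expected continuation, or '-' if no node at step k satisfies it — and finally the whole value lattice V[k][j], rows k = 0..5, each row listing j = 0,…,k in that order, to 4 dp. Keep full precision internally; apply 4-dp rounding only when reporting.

price = 1.8464
boundary = - - - 75.3013 64.7204
tree:
1.8464
3.7901 0.4590
7.5858 1.0909 0.0000
14.6487 2.5929 0.0000 0.0000
25.2296 6.1631 0.0000 0.0000 0.0000
34.3236 14.6487 0.0000 0.0000 0.0000 0.0000

Δt=0.36980  u=1.16349  d=0.85949  q=0.56600  discount=0.96941
step 5 (expiry): payoffs max(K−S,0) = 34.3236 14.6487 0.0000 0.0000 0.0000 0.0000
step 4: (k=4,j=0): S=64.7204, (K−S)⁺=25.2296, hold=22.4784 ⇒ V=25.2296 exercise | (k=4,j=1): S=87.6119, (K−S)⁺=2.3381, hold=6.1631 ⇒ V=6.1631 continue | (k=4,j=2): S=118.6000, (K−S)⁺=0.0000, hold=0.0000 ⇒ V=0.0000 continue | (k=4,j=3): S=160.5485, (K−S)⁺=0.0000, hold=0.0000 ⇒ V=0.0000 continue | (k=4,j=4): S=217.3341, (K−S)⁺=0.0000, hold=0.0000 ⇒ V=0.0000 continue  boundary S*=64.7204
step 3: (k=3,j=0): S=75.3013, (K−S)⁺=14.6487, hold=13.9963 ⇒ V=14.6487 exercise | (k=3,j=1): S=101.9351, (K−S)⁺=0.0000, hold=2.5929 ⇒ V=2.5929 continue | (k=3,j=2): S=137.9893, (K−S)⁺=0.0000, hold=0.0000 ⇒ V=0.0000 continue | (k=3,j=3): S=186.7958, (K−S)⁺=0.0000, hold=0.0000 ⇒ V=0.0000 continue  boundary S*=75.3013
step 2: (k=2,j=0): S=87.6119, (K−S)⁺=2.3381, hold=7.5858 ⇒ V=7.5858 continue | (k=2,j=1): S=118.6000, (K−S)⁺=0.0000, hold=1.0909 ⇒ V=1.0909 continue | (k=2,j=2): S=160.5485, (K−S)⁺=0.0000, hold=0.0000 ⇒ V=0.0000 continue  boundary S*=-
step 1: (k=1,j=0): S=101.9351, (K−S)⁺=0.0000, hold=3.7901 ⇒ V=3.7901 continue | (k=1,j=1): S=137.9893, (K−S)⁺=0.0000, hold=0.4590 ⇒ V=0.4590 continue  boundary S*=-
step 0: (k=0,j=0): S=118.6000, (K−S)⁺=0.0000, hold=1.8464 ⇒ V=1.8464 continue  boundary S*=-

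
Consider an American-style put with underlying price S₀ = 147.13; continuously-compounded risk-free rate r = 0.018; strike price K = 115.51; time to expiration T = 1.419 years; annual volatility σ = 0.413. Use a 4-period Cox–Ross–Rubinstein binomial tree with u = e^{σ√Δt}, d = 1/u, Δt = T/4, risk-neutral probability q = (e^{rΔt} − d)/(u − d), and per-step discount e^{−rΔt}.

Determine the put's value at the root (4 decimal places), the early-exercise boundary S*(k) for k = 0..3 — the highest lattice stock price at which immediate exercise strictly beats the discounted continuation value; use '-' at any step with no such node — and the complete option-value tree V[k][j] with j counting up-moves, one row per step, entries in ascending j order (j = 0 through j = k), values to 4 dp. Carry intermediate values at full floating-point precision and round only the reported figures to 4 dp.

Δt=0.35475  u=1.27888  d=0.78193  q=0.45170  discount=0.99363
step 4 (expiry): payoffs max(K−S,0) = 60.5079 25.5519 0.0000 0.0000 0.0000
step 3: (k=3,j=0): S=70.3412, (K−S)⁺=45.1688, hold=44.4336 ⇒ V=45.1688 exercise | (k=3,j=1): S=115.0458, (K−S)⁺=0.4642, hold=13.9209 ⇒ V=13.9209 continue | (k=3,j=2): S=188.1620, (K−S)⁺=0.0000, hold=0.0000 ⇒ V=0.0000 continue | (k=3,j=3): S=307.7464, (K−S)⁺=0.0000, hold=0.0000 ⇒ V=0.0000 continue  boundary S*=70.3412
step 2: (k=2,j=0): S=89.9581, (K−S)⁺=25.5519, hold=30.8564 ⇒ V=30.8564 continue | (k=2,j=1): S=147.1300, (K−S)⁺=0.0000, hold=7.5842 ⇒ V=7.5842 continue | (k=2,j=2): S=240.6370, (K−S)⁺=0.0000, hold=0.0000 ⇒ V=0.0000 continue  boundary S*=-
step 1: (k=1,j=0): S=115.0458, (K−S)⁺=0.4642, hold=20.2148 ⇒ V=20.2148 continue | (k=1,j=1): S=188.1620, (K−S)⁺=0.0000, hold=4.1319 ⇒ V=4.1319 continue  boundary S*=-
step 0: (k=0,j=0): S=147.1300, (K−S)⁺=0.0000, hold=12.8677 ⇒ V=12.8677 continue  boundary S*=-

price = 12.8677
boundary = - - - 70.3412
tree:
12.8677
20.2148 4.1319
30.8564 7.5842 0.0000
45.1688 13.9209 0.0000 0.0000
60.5079 25.5519 0.0000 0.0000 0.0000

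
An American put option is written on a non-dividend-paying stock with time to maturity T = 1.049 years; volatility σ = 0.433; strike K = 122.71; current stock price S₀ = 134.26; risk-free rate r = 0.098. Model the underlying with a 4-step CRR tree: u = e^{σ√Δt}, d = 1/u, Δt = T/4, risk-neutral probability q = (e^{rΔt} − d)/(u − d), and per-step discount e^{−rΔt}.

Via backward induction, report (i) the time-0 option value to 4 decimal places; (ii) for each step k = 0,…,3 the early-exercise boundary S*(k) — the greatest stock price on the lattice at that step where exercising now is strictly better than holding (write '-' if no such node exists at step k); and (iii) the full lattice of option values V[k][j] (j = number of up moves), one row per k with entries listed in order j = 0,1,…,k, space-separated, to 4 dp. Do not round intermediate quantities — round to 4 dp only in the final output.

params: Δt=0.26225 u=1.24825 d=0.80112 q=0.50302 e^(-rΔt)=0.97463
t_4 payoffs: 67.4077 36.5422 0.0000 0.0000 0.0000
t_3: node(3,0) S=69.0310 payoff=53.6790 vs cont=50.5655 → 53.6790 [stop]  node(3,1) S=107.5588 payoff=15.1512 vs cont=17.7001 → 17.7001 [wait]  node(3,2) S=167.5898 payoff=0.0000 vs cont=0.0000 → 0.0000 [wait]  node(3,3) S=261.1254 payoff=0.0000 vs cont=0.0000 → 0.0000 [wait]  ⇒ S*(3)=69.0310
t_2: node(2,0) S=86.1678 payoff=36.5422 vs cont=34.6783 → 36.5422 [stop]  node(2,1) S=134.2600 payoff=0.0000 vs cont=8.5735 → 8.5735 [wait]  node(2,2) S=209.1935 payoff=0.0000 vs cont=0.0000 → 0.0000 [wait]  ⇒ S*(2)=86.1678
t_1: node(1,0) S=107.5588 payoff=15.1512 vs cont=21.9033 → 21.9033 [wait]  node(1,1) S=167.5898 payoff=0.0000 vs cont=4.1528 → 4.1528 [wait]  ⇒ S*(1)=-
t_0: node(0,0) S=134.2600 payoff=0.0000 vs cont=12.6453 → 12.6453 [wait]  ⇒ S*(0)=-

price = 12.6453
boundary = - - 86.1678 69.0310
tree:
12.6453
21.9033 4.1528
36.5422 8.5735 0.0000
53.6790 17.7001 0.0000 0.0000
67.4077 36.5422 0.0000 0.0000 0.0000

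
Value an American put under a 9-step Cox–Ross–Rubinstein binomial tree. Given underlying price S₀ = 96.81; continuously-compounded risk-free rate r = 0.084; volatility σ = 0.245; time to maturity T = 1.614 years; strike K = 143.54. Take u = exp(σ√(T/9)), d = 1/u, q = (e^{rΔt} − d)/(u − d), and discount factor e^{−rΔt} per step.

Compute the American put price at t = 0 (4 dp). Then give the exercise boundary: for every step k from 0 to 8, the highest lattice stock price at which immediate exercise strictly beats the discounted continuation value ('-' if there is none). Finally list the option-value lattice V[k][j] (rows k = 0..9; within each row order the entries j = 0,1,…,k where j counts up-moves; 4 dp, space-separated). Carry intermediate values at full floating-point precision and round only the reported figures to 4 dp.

params: Δt=0.17933 u=1.10933 d=0.90145 q=0.54710 e^(-rΔt)=0.98505
t_9 payoffs: 105.4869 96.7118 85.9131 72.6241 56.2707 36.1462 11.3809 0.0000 0.0000 0.0000
t_8: node(8,0) S=42.2132 payoff=101.3268 vs cont=99.1807 → 101.3268 [stop]  node(8,1) S=51.9477 payoff=91.5923 vs cont=89.4462 → 91.5923 [stop]  node(8,2) S=63.9270 payoff=79.6130 vs cont=77.4669 → 79.6130 [stop]  node(8,3) S=78.6688 payoff=64.8712 vs cont=62.7251 → 64.8712 [stop]  node(8,4) S=96.8100 payoff=46.7300 vs cont=44.5839 → 46.7300 [stop]  node(8,5) S=119.1346 payoff=24.4054 vs cont=22.2593 → 24.4054 [stop]  node(8,6) S=146.6074 payoff=0.0000 vs cont=5.0774 → 5.0774 [wait]  node(8,7) S=180.4155 payoff=0.0000 vs cont=0.0000 → 0.0000 [wait]  node(8,8) S=222.0198 payoff=0.0000 vs cont=0.0000 → 0.0000 [wait]  ⇒ S*(8)=119.1346
t_7: node(7,0) S=46.8282 payoff=96.7118 vs cont=94.5657 → 96.7118 [stop]  node(7,1) S=57.6269 payoff=85.9131 vs cont=83.7670 → 85.9131 [stop]  node(7,2) S=70.9159 payoff=72.6241 vs cont=70.4781 → 72.6241 [stop]  node(7,3) S=87.2693 payoff=56.2707 vs cont=54.1247 → 56.2707 [stop]  node(7,4) S=107.3938 payoff=36.1462 vs cont=34.0001 → 36.1462 [stop]  node(7,5) S=132.1591 payoff=11.3809 vs cont=13.6242 → 13.6242 [wait]  node(7,6) S=162.6353 payoff=0.0000 vs cont=2.2652 → 2.2652 [wait]  node(7,7) S=200.1395 payoff=0.0000 vs cont=0.0000 → 0.0000 [wait]  ⇒ S*(7)=107.3938
t_6: node(6,0) S=51.9477 payoff=91.5923 vs cont=89.4462 → 91.5923 [stop]  node(6,1) S=63.9270 payoff=79.6130 vs cont=77.4669 → 79.6130 [stop]  node(6,2) S=78.6688 payoff=64.8712 vs cont=62.7251 → 64.8712 [stop]  node(6,3) S=96.8100 payoff=46.7300 vs cont=44.5839 → 46.7300 [stop]  node(6,4) S=119.1346 payoff=24.4054 vs cont=23.4682 → 24.4054 [stop]  node(6,5) S=146.6074 payoff=0.0000 vs cont=7.2989 → 7.2989 [wait]  node(6,6) S=180.4155 payoff=0.0000 vs cont=1.0106 → 1.0106 [wait]  ⇒ S*(6)=119.1346
t_5: node(5,0) S=57.6269 payoff=85.9131 vs cont=83.7670 → 85.9131 [stop]  node(5,1) S=70.9159 payoff=72.6241 vs cont=70.4781 → 72.6241 [stop]  node(5,2) S=87.2693 payoff=56.2707 vs cont=54.1247 → 56.2707 [stop]  node(5,3) S=107.3938 payoff=36.1462 vs cont=34.0001 → 36.1462 [stop]  node(5,4) S=132.1591 payoff=11.3809 vs cont=14.8214 → 14.8214 [wait]  node(5,5) S=162.6353 payoff=0.0000 vs cont=3.8009 → 3.8009 [wait]  ⇒ S*(5)=107.3938
t_4: node(4,0) S=63.9270 payoff=79.6130 vs cont=77.4669 → 79.6130 [stop]  node(4,1) S=78.6688 payoff=64.8712 vs cont=62.7251 → 64.8712 [stop]  node(4,2) S=96.8100 payoff=46.7300 vs cont=44.5839 → 46.7300 [stop]  node(4,3) S=119.1346 payoff=24.4054 vs cont=24.1134 → 24.4054 [stop]  node(4,4) S=146.6074 payoff=0.0000 vs cont=8.6606 → 8.6606 [wait]  ⇒ S*(4)=119.1346
t_3: node(3,0) S=70.9159 payoff=72.6241 vs cont=70.4781 → 72.6241 [stop]  node(3,1) S=87.2693 payoff=56.2707 vs cont=54.1247 → 56.2707 [stop]  node(3,2) S=107.3938 payoff=36.1462 vs cont=34.0001 → 36.1462 [stop]  node(3,3) S=132.1591 payoff=11.3809 vs cont=15.5553 → 15.5553 [wait]  ⇒ S*(3)=107.3938
t_2: node(2,0) S=78.6688 payoff=64.8712 vs cont=62.7251 → 64.8712 [stop]  node(2,1) S=96.8100 payoff=46.7300 vs cont=44.5839 → 46.7300 [stop]  node(2,2) S=119.1346 payoff=24.4054 vs cont=24.5089 → 24.5089 [wait]  ⇒ S*(2)=96.8100
t_1: node(1,0) S=87.2693 payoff=56.2707 vs cont=54.1247 → 56.2707 [stop]  node(1,1) S=107.3938 payoff=36.1462 vs cont=34.0560 → 36.1462 [stop]  ⇒ S*(1)=107.3938
t_0: node(0,0) S=96.8100 payoff=46.7300 vs cont=44.5839 → 46.7300 [stop]  ⇒ S*(0)=96.8100

price = 46.7300
boundary = 96.8100 107.3938 96.8100 107.3938 119.1346 107.3938 119.1346 107.3938 119.1346
tree:
46.7300
56.2707 36.1462
64.8712 46.7300 24.5089
72.6241 56.2707 36.1462 15.5553
79.6130 64.8712 46.7300 24.4054 8.6606
85.9131 72.6241 56.2707 36.1462 14.8214 3.8009
91.5923 79.6130 64.8712 46.7300 24.4054 7.2989 1.0106
96.7118 85.9131 72.6241 56.2707 36.1462 13.6242 2.2652 0.0000
101.3268 91.5923 79.6130 64.8712 46.7300 24.4054 5.0774 0.0000 0.0000
105.4869 96.7118 85.9131 72.6241 56.2707 36.1462 11.3809 0.0000 0.0000 0.0000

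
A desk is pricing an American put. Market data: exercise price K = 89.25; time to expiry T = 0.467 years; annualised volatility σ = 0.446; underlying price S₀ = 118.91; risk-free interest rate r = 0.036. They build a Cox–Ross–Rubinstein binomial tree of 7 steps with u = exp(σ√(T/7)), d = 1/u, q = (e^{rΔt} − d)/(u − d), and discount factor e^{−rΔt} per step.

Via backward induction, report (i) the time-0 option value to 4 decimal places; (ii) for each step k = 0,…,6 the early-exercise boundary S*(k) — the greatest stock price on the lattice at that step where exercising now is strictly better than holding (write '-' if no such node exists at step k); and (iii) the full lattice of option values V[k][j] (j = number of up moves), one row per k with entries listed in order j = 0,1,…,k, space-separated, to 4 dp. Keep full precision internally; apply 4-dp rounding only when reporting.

price = 2.7449
boundary = - - - - - 66.8451 75.0066
tree:
2.7449
4.3990 0.9784
6.9112 1.7174 0.1880
10.5931 2.9832 0.3636 0.0000
15.7320 5.1156 0.7032 0.0000 0.0000
22.4049 8.6290 1.3599 0.0000 0.0000 0.0000
29.6783 14.2434 2.6298 0.0000 0.0000 0.0000 0.0000
36.1603 22.4049 5.0855 0.0000 0.0000 0.0000 0.0000 0.0000

Δt=0.06671  u=1.12210  d=0.89119  q=0.48165  discount=0.99760
step 7 (expiry): payoffs max(K−S,0) = 36.1603 22.4049 5.0855 0.0000 0.0000 0.0000 0.0000 0.0000
step 6: (k=6,j=0): S=59.5717, (K−S)⁺=29.6783, hold=29.4642 ⇒ V=29.6783 exercise | (k=6,j=1): S=75.0066, (K−S)⁺=14.2434, hold=14.0293 ⇒ V=14.2434 exercise | (k=6,j=2): S=94.4406, (K−S)⁺=0.0000, hold=2.6298 ⇒ V=2.6298 continue | (k=6,j=3): S=118.9100, (K−S)⁺=0.0000, hold=0.0000 ⇒ V=0.0000 continue | (k=6,j=4): S=149.7194, (K−S)⁺=0.0000, hold=0.0000 ⇒ V=0.0000 continue | (k=6,j=5): S=188.5113, (K−S)⁺=0.0000, hold=0.0000 ⇒ V=0.0000 continue | (k=6,j=6): S=237.3543, (K−S)⁺=0.0000, hold=0.0000 ⇒ V=0.0000 continue  boundary S*=75.0066
step 5: (k=5,j=0): S=66.8451, (K−S)⁺=22.4049, hold=22.1908 ⇒ V=22.4049 exercise | (k=5,j=1): S=84.1645, (K−S)⁺=5.0855, hold=8.6290 ⇒ V=8.6290 continue | (k=5,j=2): S=105.9714, (K−S)⁺=0.0000, hold=1.3599 ⇒ V=1.3599 continue | (k=5,j=3): S=133.4284, (K−S)⁺=0.0000, hold=0.0000 ⇒ V=0.0000 continue | (k=5,j=4): S=167.9994, (K−S)⁺=0.0000, hold=0.0000 ⇒ V=0.0000 continue | (k=5,j=5): S=211.5277, (K−S)⁺=0.0000, hold=0.0000 ⇒ V=0.0000 continue  boundary S*=66.8451
step 4: (k=4,j=0): S=75.0066, (K−S)⁺=14.2434, hold=15.7320 ⇒ V=15.7320 continue | (k=4,j=1): S=94.4406, (K−S)⁺=0.0000, hold=5.1156 ⇒ V=5.1156 continue | (k=4,j=2): S=118.9100, (K−S)⁺=0.0000, hold=0.7032 ⇒ V=0.7032 continue | (k=4,j=3): S=149.7194, (K−S)⁺=0.0000, hold=0.0000 ⇒ V=0.0000 continue | (k=4,j=4): S=188.5113, (K−S)⁺=0.0000, hold=0.0000 ⇒ V=0.0000 continue  boundary S*=-
step 3: (k=3,j=0): S=84.1645, (K−S)⁺=5.0855, hold=10.5931 ⇒ V=10.5931 continue | (k=3,j=1): S=105.9714, (K−S)⁺=0.0000, hold=2.9832 ⇒ V=2.9832 continue | (k=3,j=2): S=133.4284, (K−S)⁺=0.0000, hold=0.3636 ⇒ V=0.3636 continue | (k=3,j=3): S=167.9994, (K−S)⁺=0.0000, hold=0.0000 ⇒ V=0.0000 continue  boundary S*=-
step 2: (k=2,j=0): S=94.4406, (K−S)⁺=0.0000, hold=6.9112 ⇒ V=6.9112 continue | (k=2,j=1): S=118.9100, (K−S)⁺=0.0000, hold=1.7174 ⇒ V=1.7174 continue | (k=2,j=2): S=149.7194, (K−S)⁺=0.0000, hold=0.1880 ⇒ V=0.1880 continue  boundary S*=-
step 1: (k=1,j=0): S=105.9714, (K−S)⁺=0.0000, hold=4.3990 ⇒ V=4.3990 continue | (k=1,j=1): S=133.4284, (K−S)⁺=0.0000, hold=0.9784 ⇒ V=0.9784 continue  boundary S*=-
step 0: (k=0,j=0): S=118.9100, (K−S)⁺=0.0000, hold=2.7449 ⇒ V=2.7449 continue  boundary S*=-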